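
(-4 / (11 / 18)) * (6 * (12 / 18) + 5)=-648 / 11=-58.91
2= 2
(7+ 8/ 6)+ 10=55/ 3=18.33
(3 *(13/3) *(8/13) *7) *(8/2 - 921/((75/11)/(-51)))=386012.48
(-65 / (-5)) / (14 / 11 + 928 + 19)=143 / 10431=0.01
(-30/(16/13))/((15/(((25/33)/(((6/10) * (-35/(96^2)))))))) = 41600/77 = 540.26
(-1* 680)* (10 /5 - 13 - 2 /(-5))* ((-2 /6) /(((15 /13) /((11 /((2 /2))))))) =-1030744 /45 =-22905.42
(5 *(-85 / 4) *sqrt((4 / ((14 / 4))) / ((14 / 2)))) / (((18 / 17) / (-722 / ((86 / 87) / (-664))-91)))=-150643670375 *sqrt(2) / 10836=-19660605.55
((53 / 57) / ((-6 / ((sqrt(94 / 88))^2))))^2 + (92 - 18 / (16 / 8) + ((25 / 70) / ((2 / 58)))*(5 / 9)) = 140727006991 / 1585096128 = 88.78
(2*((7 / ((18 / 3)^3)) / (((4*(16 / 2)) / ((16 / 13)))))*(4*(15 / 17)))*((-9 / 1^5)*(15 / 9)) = -175 / 1326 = -0.13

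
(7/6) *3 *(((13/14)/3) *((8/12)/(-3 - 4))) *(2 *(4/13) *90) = -40/7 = -5.71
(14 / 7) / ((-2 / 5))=-5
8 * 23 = 184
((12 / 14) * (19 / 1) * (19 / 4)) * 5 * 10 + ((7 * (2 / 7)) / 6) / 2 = 162457 / 42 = 3868.02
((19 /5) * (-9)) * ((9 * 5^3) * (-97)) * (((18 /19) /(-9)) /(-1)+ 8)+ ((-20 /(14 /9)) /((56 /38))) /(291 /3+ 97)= 575102542545 /19012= 30249449.96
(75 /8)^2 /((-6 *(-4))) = 1875 /512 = 3.66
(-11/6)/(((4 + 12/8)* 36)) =-1/108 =-0.01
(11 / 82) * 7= 77 / 82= 0.94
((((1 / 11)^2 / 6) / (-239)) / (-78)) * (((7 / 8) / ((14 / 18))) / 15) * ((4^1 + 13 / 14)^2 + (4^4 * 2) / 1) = 105113 / 35369093760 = 0.00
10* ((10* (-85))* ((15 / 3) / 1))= -42500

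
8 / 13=0.62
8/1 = 8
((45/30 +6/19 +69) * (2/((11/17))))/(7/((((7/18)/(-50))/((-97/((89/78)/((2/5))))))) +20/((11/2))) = 4071483/569333480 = 0.01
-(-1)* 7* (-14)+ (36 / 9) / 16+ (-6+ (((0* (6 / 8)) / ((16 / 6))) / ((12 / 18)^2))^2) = -415 / 4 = -103.75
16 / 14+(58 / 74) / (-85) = 24957 / 22015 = 1.13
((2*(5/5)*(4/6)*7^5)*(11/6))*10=3697540/9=410837.78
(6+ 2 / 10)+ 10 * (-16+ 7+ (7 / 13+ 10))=1403 / 65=21.58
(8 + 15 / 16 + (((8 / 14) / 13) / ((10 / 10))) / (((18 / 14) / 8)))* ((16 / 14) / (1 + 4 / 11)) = 189673 / 24570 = 7.72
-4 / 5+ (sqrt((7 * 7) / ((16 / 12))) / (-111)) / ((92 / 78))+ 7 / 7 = 1 / 5 -91 * sqrt(3) / 3404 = 0.15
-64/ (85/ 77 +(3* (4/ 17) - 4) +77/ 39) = 816816/ 2755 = 296.48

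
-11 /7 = -1.57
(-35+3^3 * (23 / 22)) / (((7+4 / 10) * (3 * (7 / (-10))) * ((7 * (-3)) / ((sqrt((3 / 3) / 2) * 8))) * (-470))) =0.00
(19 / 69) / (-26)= -19 / 1794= -0.01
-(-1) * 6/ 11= 6/ 11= 0.55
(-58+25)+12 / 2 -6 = -33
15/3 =5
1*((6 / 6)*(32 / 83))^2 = 1024 / 6889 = 0.15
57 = 57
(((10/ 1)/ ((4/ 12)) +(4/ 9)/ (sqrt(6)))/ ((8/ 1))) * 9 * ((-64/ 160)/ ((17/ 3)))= -81/ 34- sqrt(6)/ 170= -2.40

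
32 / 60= 8 / 15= 0.53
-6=-6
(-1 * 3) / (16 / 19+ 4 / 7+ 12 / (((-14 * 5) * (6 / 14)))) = -1995 / 674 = -2.96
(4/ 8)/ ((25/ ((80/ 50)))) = 4/ 125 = 0.03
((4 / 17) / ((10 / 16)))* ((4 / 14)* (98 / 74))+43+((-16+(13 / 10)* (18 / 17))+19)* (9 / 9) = 8791 / 185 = 47.52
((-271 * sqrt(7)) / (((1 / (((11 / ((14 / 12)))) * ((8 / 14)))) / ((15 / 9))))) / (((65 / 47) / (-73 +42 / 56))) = 80981846 * sqrt(7) / 637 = 336354.51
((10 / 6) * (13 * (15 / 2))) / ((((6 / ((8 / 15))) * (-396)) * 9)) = -65 / 16038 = -0.00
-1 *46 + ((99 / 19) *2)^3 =7446878 / 6859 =1085.71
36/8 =9/2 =4.50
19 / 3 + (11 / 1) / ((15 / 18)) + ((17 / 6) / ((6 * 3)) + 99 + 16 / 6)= 65533 / 540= 121.36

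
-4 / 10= -2 / 5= -0.40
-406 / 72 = -203 / 36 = -5.64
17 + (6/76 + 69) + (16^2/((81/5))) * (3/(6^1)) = 289271/3078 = 93.98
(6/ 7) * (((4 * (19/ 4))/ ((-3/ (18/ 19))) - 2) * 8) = -384/ 7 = -54.86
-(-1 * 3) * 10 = 30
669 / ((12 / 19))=1059.25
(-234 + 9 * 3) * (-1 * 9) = 1863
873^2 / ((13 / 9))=6859161 / 13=527627.77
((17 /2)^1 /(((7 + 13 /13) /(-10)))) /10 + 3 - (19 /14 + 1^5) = -47 /112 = -0.42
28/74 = 14/37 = 0.38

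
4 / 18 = 2 / 9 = 0.22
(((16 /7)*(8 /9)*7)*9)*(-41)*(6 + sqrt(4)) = -41984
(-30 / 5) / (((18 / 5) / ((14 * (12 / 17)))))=-16.47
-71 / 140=-0.51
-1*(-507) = 507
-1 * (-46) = 46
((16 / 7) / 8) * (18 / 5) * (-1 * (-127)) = 4572 / 35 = 130.63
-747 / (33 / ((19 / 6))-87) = 9.75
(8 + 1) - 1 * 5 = 4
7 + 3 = 10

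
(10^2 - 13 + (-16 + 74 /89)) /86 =6393 /7654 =0.84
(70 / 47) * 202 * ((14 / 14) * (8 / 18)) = 56560 / 423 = 133.71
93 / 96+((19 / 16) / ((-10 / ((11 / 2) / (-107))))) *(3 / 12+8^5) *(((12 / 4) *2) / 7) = 82647151 / 479360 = 172.41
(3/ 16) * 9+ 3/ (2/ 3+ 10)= 63/ 32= 1.97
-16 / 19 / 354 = -8 / 3363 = -0.00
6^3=216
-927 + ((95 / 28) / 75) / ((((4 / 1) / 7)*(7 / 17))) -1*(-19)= -1525117 / 1680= -907.81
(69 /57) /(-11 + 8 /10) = -115 /969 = -0.12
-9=-9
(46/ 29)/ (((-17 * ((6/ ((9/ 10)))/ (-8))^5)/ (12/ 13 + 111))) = 25.99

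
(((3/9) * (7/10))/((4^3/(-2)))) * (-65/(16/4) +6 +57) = -1309/3840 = -0.34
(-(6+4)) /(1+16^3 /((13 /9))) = -130 /36877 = -0.00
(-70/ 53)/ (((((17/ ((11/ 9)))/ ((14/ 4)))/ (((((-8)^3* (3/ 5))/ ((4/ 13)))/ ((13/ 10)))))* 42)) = 49280/ 8109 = 6.08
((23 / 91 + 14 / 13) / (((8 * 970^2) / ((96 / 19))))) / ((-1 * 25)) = -363 / 10167600625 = -0.00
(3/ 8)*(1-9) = -3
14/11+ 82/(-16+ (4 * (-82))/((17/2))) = -1171/5104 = -0.23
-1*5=-5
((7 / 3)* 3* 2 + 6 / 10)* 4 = 292 / 5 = 58.40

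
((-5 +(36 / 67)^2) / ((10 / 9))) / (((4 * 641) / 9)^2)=-15417621 / 295111169440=-0.00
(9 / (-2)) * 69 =-621 / 2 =-310.50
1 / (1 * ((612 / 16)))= 4 / 153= 0.03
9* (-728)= -6552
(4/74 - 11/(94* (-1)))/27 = 0.01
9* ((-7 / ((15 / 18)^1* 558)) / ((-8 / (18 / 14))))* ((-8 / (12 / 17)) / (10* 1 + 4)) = -153 / 8680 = -0.02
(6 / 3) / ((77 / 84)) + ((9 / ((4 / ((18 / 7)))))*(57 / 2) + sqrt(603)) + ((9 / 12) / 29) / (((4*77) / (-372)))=3*sqrt(67) + 373008 / 2233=191.60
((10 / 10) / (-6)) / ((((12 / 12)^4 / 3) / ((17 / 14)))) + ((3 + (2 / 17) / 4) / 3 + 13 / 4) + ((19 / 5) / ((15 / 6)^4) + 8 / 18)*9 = 8.53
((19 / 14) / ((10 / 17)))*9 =2907 / 140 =20.76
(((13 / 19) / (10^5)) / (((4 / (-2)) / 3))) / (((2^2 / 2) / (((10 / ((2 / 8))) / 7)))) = -39 / 1330000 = -0.00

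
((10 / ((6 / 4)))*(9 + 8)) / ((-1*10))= -34 / 3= -11.33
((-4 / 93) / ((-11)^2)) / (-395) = 4 / 4444935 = 0.00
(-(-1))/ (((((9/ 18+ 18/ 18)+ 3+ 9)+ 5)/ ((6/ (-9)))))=-4/ 111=-0.04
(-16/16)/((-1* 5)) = 1/5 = 0.20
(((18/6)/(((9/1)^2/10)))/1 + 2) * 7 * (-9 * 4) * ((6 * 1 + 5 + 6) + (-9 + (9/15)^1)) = -77056/15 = -5137.07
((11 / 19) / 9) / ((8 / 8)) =11 / 171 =0.06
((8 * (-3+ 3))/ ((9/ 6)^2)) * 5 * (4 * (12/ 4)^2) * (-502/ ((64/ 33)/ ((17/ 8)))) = 0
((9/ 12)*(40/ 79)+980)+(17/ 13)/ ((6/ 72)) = 1022966/ 1027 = 996.07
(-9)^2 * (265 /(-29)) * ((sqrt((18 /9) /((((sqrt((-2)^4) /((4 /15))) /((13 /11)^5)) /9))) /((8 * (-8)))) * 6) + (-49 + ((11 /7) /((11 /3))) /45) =-5144 /105 + 2176551 * sqrt(4290) /1235168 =66.43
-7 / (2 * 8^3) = -7 / 1024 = -0.01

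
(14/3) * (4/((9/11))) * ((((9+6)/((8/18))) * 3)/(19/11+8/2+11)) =12705/92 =138.10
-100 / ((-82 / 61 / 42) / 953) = 122079300 / 41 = 2977543.90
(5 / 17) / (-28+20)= -5 / 136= -0.04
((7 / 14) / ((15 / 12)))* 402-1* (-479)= 3199 / 5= 639.80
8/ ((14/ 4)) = 16/ 7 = 2.29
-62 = -62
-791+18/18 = -790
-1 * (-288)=288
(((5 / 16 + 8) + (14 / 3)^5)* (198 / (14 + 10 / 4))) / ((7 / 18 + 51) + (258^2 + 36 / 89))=768737767 / 1920933018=0.40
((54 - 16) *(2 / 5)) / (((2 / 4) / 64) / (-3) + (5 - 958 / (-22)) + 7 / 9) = 963072 / 3124955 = 0.31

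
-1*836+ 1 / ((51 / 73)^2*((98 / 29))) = -212940187 / 254898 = -835.39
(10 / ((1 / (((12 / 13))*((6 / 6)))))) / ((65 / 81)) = 1944 / 169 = 11.50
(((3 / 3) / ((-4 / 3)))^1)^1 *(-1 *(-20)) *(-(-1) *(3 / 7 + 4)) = -66.43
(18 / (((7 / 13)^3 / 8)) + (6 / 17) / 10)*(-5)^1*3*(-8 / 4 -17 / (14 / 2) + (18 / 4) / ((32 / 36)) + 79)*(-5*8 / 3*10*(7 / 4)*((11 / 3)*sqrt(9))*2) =65959438592025 / 11662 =5655928536.45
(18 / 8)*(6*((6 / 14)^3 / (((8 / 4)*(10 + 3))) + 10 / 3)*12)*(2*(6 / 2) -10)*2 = -19280376 / 4459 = -4323.92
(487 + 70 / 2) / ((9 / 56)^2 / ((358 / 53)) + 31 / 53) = 31060286208 / 35030857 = 886.66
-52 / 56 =-13 / 14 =-0.93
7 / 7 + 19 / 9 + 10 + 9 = 199 / 9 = 22.11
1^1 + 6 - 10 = -3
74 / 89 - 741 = -65875 / 89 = -740.17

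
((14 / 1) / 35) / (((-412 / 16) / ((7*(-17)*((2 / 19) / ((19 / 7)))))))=13328 / 185915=0.07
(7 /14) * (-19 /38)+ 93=92.75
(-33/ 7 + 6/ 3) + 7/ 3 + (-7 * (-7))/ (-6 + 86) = 389/ 1680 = 0.23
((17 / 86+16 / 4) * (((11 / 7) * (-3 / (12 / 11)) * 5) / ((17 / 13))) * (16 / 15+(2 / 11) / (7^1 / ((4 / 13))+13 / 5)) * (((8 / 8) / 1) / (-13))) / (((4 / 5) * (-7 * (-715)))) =0.00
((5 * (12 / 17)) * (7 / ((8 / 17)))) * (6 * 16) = 5040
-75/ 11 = -6.82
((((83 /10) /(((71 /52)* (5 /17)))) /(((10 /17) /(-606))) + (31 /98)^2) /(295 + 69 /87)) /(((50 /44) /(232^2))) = -7790201362690180016 /2284844121875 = -3409511.09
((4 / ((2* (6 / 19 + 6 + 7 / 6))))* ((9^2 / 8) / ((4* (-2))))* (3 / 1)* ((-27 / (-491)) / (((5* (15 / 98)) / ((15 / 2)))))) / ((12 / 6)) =-18324873 / 67011680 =-0.27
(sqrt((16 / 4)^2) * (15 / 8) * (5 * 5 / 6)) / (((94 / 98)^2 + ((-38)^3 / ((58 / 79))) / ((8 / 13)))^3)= -84393788386297250 / 4837938571954254702117825119511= -0.00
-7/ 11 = -0.64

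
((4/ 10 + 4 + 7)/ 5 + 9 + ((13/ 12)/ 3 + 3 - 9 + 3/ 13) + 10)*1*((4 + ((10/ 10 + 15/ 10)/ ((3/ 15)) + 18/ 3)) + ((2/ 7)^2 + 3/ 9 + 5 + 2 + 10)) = 435840247/ 687960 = 633.53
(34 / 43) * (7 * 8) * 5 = 9520 / 43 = 221.40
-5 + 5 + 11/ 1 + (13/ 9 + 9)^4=78147067/ 6561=11910.85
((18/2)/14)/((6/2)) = 3/14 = 0.21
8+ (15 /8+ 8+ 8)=207 /8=25.88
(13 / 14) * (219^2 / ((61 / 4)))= 1246986 / 427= 2920.34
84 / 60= 7 / 5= 1.40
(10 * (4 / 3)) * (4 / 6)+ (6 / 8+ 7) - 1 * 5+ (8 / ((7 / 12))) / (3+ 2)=18121 / 1260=14.38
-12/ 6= -2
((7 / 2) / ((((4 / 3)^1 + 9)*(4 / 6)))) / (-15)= -21 / 620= -0.03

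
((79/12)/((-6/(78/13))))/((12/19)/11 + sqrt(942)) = 16511/41147358-3450799 * sqrt(942)/493768296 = -0.21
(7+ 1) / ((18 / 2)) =8 / 9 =0.89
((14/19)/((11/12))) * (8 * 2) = 12.86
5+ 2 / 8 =21 / 4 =5.25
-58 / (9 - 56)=58 / 47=1.23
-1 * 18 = -18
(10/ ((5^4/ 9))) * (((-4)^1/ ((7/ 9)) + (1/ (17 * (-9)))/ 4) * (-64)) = 705248/ 14875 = 47.41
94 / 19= 4.95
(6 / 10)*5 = 3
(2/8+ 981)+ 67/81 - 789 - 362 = -54731/324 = -168.92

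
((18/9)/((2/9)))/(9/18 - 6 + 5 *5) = 6/13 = 0.46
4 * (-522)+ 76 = -2012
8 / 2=4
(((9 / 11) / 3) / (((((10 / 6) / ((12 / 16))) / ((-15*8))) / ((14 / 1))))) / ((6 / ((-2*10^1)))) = 7560 / 11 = 687.27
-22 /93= -0.24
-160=-160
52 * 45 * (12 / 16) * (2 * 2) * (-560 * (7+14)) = -82555200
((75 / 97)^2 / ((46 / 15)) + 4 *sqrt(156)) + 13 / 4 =2982041 / 865628 + 8 *sqrt(39) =53.40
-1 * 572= -572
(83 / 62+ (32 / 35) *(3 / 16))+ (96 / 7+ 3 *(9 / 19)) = 686293 / 41230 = 16.65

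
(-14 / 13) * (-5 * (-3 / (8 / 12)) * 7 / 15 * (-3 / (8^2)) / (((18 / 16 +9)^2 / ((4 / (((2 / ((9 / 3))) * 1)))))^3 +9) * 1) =1605632 / 15136662047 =0.00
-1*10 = -10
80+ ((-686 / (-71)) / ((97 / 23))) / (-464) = 127814831 / 1597784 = 80.00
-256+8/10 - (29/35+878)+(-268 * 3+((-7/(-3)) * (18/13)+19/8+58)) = -6822899/3640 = -1874.42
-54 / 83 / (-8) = 27 / 332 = 0.08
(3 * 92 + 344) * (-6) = -3720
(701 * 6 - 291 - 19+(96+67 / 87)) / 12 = 347371 / 1044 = 332.73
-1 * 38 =-38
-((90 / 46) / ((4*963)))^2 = -25 / 96904336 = -0.00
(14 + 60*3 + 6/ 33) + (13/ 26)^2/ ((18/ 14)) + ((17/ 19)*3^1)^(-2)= 22261081/ 114444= 194.52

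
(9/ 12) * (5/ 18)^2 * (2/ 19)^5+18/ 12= 200564119/ 133709346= 1.50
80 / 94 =40 / 47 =0.85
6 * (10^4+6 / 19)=1140036 / 19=60001.89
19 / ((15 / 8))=152 / 15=10.13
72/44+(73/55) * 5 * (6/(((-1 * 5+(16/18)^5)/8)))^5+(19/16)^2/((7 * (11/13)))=-23929242609697575170094996716199729119/24557658656257560312319478806784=-974410.59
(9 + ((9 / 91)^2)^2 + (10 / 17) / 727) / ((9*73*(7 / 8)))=61027426592000 / 3897735019852401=0.02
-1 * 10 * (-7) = 70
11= 11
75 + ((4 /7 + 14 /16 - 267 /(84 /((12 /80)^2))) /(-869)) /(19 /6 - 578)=1258816066197 /16784213600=75.00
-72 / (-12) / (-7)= -6 / 7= -0.86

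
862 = 862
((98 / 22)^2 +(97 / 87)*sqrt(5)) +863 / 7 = 97*sqrt(5) / 87 +121230 / 847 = 145.62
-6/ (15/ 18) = -36/ 5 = -7.20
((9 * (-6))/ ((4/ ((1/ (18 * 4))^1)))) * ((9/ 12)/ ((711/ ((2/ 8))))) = -1/ 20224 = -0.00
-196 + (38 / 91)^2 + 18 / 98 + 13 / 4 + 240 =1576969 / 33124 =47.61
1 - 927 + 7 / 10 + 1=-9243 / 10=-924.30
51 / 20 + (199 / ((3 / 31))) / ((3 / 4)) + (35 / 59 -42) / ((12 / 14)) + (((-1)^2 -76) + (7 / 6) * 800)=37747231 / 10620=3554.35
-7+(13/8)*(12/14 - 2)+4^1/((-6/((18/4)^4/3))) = -5599/56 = -99.98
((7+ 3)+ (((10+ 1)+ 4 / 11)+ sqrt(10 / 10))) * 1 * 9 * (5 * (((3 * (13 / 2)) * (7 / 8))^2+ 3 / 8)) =413049375 / 1408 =293358.93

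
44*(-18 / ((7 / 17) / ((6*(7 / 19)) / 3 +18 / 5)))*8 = -44377344 / 665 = -66732.85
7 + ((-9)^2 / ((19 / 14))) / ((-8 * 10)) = 4753 / 760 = 6.25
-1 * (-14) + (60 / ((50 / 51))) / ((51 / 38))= 298 / 5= 59.60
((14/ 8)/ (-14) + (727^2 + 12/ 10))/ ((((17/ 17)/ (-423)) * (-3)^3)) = 993636541/ 120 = 8280304.51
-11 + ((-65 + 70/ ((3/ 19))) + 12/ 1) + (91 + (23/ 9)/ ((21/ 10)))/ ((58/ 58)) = 89123/ 189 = 471.55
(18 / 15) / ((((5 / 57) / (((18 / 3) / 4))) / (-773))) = -396549 / 25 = -15861.96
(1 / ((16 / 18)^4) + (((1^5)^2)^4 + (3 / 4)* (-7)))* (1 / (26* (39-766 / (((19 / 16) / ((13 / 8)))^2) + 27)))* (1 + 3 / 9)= 3915767 / 39455969280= 0.00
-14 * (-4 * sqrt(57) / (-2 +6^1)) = 14 * sqrt(57) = 105.70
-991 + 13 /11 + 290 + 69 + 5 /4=-27701 /44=-629.57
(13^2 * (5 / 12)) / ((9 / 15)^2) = 21125 / 108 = 195.60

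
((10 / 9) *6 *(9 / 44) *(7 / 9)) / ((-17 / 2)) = -70 / 561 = -0.12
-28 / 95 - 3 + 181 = 16882 / 95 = 177.71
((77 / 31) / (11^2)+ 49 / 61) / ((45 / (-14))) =-26656 / 104005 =-0.26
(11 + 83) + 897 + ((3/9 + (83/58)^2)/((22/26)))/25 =2750634703/2775300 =991.11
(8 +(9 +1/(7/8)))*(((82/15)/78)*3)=5207/1365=3.81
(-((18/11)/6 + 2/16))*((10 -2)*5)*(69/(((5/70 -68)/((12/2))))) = 338100/3487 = 96.96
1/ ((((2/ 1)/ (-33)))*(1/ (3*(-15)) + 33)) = -0.50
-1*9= -9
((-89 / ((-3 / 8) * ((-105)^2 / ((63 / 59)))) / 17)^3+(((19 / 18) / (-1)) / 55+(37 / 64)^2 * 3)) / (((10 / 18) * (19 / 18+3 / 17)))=19410027405115659946629 / 13508341014328160000000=1.44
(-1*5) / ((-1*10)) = 1 / 2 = 0.50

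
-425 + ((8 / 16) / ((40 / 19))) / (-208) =-7072019 / 16640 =-425.00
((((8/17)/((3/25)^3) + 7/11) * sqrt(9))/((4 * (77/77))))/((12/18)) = 1378213/4488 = 307.09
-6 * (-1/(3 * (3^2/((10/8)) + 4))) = 5/28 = 0.18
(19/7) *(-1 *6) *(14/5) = -228/5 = -45.60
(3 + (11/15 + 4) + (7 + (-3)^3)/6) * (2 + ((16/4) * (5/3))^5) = 70410692/1215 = 57951.19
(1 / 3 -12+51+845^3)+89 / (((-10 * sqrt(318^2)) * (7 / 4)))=603351164.32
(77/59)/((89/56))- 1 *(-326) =326.82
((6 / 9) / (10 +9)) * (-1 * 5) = -10 / 57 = -0.18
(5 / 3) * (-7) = -35 / 3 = -11.67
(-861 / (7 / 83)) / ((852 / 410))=-697615 / 142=-4912.78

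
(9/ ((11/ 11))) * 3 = 27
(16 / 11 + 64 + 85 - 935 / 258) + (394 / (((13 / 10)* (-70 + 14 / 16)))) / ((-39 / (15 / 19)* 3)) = 246695024705 / 1679796118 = 146.86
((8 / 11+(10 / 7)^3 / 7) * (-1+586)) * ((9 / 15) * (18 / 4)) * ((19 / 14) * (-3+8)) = 2266392960 / 184877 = 12258.92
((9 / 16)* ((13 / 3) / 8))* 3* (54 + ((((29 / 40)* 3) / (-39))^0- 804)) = -87633 / 128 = -684.63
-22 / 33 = -2 / 3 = -0.67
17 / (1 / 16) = 272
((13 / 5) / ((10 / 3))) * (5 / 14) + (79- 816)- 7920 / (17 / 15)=-18385397 / 2380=-7724.96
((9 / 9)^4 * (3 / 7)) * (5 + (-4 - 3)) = -6 / 7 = -0.86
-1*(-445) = 445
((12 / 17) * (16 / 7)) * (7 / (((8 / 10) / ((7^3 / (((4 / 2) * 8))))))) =302.65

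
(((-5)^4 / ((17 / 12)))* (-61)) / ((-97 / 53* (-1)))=-24247500 / 1649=-14704.37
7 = 7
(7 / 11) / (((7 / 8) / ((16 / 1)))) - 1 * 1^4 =117 / 11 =10.64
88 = 88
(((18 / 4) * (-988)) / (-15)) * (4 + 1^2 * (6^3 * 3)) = 966264 / 5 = 193252.80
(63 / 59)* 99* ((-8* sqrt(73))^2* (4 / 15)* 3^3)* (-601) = -630457115904 / 295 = -2137142765.78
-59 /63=-0.94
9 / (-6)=-3 / 2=-1.50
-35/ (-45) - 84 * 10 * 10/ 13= -75509/ 117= -645.38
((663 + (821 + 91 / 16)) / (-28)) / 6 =-1135 / 128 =-8.87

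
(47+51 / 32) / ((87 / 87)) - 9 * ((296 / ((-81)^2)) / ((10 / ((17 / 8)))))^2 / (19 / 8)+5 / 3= 3653963704601 / 72701128800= 50.26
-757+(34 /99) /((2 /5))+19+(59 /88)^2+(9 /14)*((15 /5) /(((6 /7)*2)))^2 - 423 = -80688673 /69696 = -1157.72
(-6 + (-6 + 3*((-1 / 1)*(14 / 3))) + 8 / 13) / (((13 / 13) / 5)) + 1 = -1637 / 13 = -125.92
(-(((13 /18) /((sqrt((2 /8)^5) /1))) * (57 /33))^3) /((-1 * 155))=61723537408 /150396345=410.41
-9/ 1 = -9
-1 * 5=-5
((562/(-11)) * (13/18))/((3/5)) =-18265/297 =-61.50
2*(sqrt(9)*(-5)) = -30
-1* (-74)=74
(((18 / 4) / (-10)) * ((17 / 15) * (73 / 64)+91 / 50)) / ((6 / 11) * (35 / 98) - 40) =3451371 / 98080000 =0.04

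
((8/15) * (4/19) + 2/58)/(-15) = -0.01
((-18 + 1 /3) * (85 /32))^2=20295025 /9216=2202.15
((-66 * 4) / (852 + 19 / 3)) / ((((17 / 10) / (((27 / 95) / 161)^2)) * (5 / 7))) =-1154736 / 1462941895625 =-0.00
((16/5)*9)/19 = 144/95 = 1.52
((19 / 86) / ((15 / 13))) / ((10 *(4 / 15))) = 247 / 3440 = 0.07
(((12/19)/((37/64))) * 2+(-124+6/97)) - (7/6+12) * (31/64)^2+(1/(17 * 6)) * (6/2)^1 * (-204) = -219273765649/1675862016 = -130.84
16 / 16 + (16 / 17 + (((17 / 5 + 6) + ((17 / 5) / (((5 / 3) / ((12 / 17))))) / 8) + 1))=10643 / 850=12.52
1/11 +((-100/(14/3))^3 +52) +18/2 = -36894504/3773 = -9778.56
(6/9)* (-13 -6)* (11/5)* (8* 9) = -2006.40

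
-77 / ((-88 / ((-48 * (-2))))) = 84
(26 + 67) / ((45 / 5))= 31 / 3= 10.33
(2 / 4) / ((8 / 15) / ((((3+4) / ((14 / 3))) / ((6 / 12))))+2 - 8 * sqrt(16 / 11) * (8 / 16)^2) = -2025 * sqrt(11) / 5989 - 24255 / 23956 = -2.13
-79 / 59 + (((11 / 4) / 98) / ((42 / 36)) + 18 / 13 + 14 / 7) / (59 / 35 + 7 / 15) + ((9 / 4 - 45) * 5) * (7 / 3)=-16936733857 / 33975032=-498.51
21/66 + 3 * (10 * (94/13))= 217.24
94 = 94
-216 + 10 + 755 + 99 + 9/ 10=6489/ 10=648.90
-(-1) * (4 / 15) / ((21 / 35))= 4 / 9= 0.44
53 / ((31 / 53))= 2809 / 31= 90.61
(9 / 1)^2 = 81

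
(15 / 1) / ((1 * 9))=5 / 3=1.67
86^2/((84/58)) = 107242/21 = 5106.76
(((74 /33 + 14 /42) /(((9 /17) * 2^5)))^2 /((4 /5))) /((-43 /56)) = -73080875 /1942009344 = -0.04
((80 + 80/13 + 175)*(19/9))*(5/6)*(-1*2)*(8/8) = -322525/351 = -918.87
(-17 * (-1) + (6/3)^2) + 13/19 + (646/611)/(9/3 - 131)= 16104711/742976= 21.68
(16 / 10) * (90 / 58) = 72 / 29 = 2.48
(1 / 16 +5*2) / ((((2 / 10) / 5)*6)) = 4025 / 96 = 41.93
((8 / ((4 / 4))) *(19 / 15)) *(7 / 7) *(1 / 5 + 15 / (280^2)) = 2.03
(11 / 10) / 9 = 11 / 90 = 0.12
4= 4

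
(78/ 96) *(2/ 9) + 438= 31549/ 72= 438.18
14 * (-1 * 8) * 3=-336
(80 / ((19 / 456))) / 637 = 1920 / 637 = 3.01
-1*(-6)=6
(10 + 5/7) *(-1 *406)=-4350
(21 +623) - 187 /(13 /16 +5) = 611.83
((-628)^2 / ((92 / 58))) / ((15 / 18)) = 34311408 / 115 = 298360.07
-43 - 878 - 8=-929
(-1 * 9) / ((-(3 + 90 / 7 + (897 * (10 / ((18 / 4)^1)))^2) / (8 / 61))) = 4536 / 15269751739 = 0.00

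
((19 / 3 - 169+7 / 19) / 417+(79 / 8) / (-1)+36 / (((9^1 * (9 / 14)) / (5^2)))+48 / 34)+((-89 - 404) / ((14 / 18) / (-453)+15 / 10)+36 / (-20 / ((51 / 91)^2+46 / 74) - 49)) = -31951325166171517 / 174738975660312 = -182.85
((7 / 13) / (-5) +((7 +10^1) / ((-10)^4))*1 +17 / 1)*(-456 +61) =-173501459 / 26000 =-6673.13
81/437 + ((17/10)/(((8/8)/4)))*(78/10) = 581487/10925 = 53.23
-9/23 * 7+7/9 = -406/207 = -1.96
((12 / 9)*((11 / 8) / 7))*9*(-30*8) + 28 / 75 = -296804 / 525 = -565.34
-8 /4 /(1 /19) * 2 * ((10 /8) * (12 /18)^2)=-380 /9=-42.22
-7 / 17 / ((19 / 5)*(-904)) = 0.00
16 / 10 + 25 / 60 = 121 / 60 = 2.02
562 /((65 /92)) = 51704 /65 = 795.45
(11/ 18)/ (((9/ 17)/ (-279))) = -5797/ 18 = -322.06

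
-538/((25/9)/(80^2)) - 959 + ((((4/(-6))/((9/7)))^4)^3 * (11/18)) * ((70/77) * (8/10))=-1240511.00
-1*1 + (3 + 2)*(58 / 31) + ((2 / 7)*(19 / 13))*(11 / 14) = 171462 / 19747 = 8.68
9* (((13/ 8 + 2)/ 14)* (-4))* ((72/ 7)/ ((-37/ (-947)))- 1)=-17728425/ 7252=-2444.63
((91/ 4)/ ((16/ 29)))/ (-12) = -2639/ 768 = -3.44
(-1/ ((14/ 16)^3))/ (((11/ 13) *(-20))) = 1664/ 18865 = 0.09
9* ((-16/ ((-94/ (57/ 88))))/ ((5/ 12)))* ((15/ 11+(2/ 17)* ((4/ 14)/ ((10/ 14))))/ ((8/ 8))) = 8119764/ 2416975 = 3.36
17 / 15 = 1.13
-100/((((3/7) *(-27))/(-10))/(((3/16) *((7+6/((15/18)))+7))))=-343.52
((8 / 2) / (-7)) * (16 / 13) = -64 / 91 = -0.70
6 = 6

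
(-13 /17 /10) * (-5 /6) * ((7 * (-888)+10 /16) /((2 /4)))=-646399 /816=-792.16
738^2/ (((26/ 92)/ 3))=75160872/ 13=5781605.54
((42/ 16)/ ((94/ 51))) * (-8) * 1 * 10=-113.94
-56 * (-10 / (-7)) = -80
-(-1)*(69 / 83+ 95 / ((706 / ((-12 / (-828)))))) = 0.83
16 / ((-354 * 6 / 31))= -124 / 531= -0.23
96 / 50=48 / 25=1.92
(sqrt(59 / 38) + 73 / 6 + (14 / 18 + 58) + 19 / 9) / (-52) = -1315 / 936 -sqrt(2242) / 1976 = -1.43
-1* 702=-702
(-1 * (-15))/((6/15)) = 75/2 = 37.50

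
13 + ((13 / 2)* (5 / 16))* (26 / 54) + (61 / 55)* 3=822347 / 47520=17.31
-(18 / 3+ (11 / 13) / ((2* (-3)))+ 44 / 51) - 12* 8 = -45403 / 442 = -102.72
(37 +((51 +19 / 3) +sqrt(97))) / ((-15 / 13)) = -3679 / 45 - 13 * sqrt(97) / 15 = -90.29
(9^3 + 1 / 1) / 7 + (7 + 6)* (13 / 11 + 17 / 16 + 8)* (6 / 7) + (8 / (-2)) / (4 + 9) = 1746777 / 8008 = 218.13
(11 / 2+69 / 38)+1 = 158 / 19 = 8.32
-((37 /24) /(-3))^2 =-1369 /5184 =-0.26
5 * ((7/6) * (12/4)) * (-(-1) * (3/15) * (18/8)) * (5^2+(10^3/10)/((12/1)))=525/2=262.50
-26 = -26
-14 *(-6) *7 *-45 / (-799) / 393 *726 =6403320 / 104669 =61.18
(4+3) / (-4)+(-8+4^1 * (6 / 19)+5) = -265 / 76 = -3.49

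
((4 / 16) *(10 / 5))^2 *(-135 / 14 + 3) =-93 / 56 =-1.66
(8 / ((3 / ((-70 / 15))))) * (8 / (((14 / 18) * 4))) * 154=-4928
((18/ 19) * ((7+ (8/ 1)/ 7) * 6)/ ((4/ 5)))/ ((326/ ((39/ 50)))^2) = 123201/ 371966000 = 0.00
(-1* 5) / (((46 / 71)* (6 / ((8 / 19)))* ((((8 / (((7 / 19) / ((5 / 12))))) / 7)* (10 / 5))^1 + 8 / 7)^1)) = -17395 / 119738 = -0.15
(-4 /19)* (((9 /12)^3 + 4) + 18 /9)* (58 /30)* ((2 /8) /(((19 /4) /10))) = -3973 /2888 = -1.38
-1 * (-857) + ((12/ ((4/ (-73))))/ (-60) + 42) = 18053/ 20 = 902.65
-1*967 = -967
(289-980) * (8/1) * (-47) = 259816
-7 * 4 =-28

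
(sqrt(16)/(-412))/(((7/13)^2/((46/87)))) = -7774/439089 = -0.02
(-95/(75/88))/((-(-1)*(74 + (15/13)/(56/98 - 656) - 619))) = 99724768/487591275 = 0.20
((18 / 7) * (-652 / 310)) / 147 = -1956 / 53165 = -0.04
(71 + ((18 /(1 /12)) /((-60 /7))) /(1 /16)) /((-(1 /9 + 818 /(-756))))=-627858 /1835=-342.16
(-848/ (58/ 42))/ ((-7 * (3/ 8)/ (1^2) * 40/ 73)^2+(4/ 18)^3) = -69181248528/ 234315853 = -295.25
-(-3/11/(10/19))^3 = 185193/1331000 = 0.14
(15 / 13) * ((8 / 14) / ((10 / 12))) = 72 / 91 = 0.79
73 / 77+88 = 6849 / 77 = 88.95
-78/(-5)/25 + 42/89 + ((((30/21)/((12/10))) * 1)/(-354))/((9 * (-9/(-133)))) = 1043495849/956994750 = 1.09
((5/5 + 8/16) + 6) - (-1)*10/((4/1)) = 10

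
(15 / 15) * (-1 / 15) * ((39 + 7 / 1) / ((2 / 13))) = -299 / 15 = -19.93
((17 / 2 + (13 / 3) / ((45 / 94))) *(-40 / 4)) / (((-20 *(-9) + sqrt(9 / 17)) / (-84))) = 45115280 / 550791 - 132692 *sqrt(17) / 1652373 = 81.58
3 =3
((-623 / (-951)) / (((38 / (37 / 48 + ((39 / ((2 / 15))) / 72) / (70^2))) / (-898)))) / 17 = -1450544339 / 2064202560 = -0.70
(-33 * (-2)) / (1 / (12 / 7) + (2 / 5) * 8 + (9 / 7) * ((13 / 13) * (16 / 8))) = 10.39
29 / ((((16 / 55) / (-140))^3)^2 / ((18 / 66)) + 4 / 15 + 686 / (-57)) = -7646533076329833984375 / 3103021408107714765926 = -2.46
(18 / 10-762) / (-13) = 3801 / 65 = 58.48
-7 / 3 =-2.33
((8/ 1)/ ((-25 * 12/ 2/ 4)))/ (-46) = 8/ 1725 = 0.00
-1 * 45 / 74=-45 / 74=-0.61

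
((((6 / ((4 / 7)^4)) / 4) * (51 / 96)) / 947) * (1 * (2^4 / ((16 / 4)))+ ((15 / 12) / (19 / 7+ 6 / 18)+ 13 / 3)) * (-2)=-274086155 / 1986002944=-0.14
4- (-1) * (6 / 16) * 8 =7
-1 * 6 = -6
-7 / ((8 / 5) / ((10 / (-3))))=175 / 12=14.58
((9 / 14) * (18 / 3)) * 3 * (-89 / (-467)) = 7209 / 3269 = 2.21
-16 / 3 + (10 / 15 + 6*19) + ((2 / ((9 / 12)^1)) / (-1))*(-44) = 680 / 3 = 226.67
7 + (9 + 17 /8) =145 /8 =18.12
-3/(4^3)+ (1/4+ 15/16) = 73/64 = 1.14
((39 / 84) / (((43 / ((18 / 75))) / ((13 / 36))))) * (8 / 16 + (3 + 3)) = 2197 / 361200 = 0.01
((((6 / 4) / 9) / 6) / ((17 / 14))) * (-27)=-21 / 34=-0.62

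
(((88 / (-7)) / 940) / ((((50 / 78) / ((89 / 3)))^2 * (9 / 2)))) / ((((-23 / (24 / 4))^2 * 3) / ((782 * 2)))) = -16020951232 / 70940625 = -225.84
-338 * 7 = -2366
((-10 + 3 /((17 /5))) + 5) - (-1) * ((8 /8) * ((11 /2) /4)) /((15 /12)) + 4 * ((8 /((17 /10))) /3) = 1661 /510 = 3.26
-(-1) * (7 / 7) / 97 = 1 / 97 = 0.01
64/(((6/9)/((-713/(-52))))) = 17112/13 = 1316.31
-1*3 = -3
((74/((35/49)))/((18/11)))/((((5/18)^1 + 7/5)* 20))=2849/1510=1.89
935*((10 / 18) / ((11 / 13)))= 5525 / 9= 613.89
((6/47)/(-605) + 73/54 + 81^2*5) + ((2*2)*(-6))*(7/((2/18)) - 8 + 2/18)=48342883441/1535490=31483.68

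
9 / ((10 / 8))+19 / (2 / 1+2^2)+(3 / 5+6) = 509 / 30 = 16.97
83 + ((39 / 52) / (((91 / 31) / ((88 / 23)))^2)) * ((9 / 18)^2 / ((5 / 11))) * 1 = 83.70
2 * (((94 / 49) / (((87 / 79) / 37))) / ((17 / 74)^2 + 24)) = 3009193424 / 561492519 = 5.36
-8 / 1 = -8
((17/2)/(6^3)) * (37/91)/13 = 0.00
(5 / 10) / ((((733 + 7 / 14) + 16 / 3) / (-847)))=-231 / 403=-0.57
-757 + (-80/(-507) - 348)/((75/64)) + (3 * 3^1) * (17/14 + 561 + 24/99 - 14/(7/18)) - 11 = 21510206189/5855850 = 3673.29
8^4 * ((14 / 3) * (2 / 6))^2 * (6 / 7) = 229376 / 27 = 8495.41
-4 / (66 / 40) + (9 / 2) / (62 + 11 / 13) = -126859 / 53922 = -2.35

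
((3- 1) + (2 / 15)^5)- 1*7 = -3796843 / 759375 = -5.00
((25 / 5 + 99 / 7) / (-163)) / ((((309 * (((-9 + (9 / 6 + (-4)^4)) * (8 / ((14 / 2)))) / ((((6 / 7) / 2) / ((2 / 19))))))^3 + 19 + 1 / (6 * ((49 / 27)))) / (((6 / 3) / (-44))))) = 6433742 / 12068607592320935997605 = 0.00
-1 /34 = -0.03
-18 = -18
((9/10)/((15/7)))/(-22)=-21/1100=-0.02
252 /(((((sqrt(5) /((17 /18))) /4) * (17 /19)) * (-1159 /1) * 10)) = -28 * sqrt(5) /1525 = -0.04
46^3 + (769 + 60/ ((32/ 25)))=98151.88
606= 606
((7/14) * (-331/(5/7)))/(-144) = 2317/1440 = 1.61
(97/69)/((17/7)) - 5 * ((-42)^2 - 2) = -10333451/1173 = -8809.42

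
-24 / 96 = -1 / 4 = -0.25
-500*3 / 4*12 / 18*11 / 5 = -550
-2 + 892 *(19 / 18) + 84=9212 / 9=1023.56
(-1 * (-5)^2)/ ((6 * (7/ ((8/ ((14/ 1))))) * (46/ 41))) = -1025/ 3381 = -0.30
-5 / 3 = -1.67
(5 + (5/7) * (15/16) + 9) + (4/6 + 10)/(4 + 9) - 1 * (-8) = 102605/4368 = 23.49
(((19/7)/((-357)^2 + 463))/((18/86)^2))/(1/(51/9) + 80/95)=0.00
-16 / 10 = -8 / 5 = -1.60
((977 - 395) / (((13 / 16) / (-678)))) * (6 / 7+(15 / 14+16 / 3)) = -3526792.09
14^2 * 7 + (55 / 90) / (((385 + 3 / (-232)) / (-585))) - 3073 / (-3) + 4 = 642922897 / 267951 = 2399.40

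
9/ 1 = 9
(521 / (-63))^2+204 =1081117 / 3969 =272.39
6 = 6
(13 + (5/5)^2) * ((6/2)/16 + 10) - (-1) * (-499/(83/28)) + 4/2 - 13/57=-906097/37848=-23.94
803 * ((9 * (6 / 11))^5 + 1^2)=33530803475 / 14641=2290198.99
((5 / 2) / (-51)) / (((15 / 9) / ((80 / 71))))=-40 / 1207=-0.03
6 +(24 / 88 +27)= 366 / 11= 33.27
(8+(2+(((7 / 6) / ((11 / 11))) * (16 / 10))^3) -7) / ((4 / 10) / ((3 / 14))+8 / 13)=417001 / 108900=3.83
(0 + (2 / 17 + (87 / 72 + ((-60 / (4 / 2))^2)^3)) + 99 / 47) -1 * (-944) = 13979322167963 / 19176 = 729000947.43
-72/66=-12/11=-1.09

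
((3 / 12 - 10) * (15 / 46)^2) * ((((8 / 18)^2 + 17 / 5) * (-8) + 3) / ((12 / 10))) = 3393325 / 152352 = 22.27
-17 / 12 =-1.42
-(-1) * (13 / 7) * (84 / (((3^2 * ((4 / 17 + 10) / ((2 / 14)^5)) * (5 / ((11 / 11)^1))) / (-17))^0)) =156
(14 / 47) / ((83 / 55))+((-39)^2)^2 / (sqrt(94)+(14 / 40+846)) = 1018484606424490 / 372526942943 - 308458800 * sqrt(94) / 95495243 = 2702.67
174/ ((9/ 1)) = 58/ 3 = 19.33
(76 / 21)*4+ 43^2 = 39133 / 21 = 1863.48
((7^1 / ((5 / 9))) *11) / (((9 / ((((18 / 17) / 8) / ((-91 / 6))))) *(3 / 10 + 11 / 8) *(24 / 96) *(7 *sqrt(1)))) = -4752 / 103649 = -0.05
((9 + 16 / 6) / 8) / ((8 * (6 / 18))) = 35 / 64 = 0.55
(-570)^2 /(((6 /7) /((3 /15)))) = 75810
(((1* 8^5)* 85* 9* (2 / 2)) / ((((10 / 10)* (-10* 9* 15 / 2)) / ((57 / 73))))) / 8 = -1323008 / 365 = -3624.68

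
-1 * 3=-3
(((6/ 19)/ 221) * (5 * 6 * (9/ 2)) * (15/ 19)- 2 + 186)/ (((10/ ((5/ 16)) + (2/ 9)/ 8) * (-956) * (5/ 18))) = -2380080348/ 109925054135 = -0.02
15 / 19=0.79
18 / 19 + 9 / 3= 75 / 19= 3.95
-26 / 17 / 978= -13 / 8313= -0.00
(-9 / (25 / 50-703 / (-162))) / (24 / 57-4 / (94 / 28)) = 650997 / 269696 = 2.41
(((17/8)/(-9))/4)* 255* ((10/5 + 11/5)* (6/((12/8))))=-2023/8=-252.88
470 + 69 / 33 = 5193 / 11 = 472.09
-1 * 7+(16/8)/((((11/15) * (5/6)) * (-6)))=-83/11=-7.55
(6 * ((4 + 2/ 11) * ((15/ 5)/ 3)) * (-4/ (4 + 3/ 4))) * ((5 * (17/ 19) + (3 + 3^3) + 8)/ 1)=-897.43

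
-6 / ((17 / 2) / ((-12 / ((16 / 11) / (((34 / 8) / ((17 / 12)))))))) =297 / 17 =17.47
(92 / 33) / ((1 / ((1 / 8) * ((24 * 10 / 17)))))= 920 / 187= 4.92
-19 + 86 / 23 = -15.26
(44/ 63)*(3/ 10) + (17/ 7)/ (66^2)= 0.21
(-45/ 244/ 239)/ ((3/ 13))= -195/ 58316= -0.00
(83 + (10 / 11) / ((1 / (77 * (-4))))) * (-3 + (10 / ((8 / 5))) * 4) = -4334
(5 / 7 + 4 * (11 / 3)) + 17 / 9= 1088 / 63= 17.27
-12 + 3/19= -225/19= -11.84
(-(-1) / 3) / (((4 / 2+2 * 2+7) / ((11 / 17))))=11 / 663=0.02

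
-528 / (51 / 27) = -4752 / 17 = -279.53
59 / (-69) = -59 / 69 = -0.86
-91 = -91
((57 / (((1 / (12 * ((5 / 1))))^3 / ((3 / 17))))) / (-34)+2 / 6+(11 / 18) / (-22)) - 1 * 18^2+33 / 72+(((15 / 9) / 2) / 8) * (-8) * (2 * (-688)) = -1312562057 / 20808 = -63079.68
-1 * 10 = -10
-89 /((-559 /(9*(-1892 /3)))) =-903.69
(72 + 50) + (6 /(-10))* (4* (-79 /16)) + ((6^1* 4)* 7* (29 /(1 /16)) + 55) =1562817 /20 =78140.85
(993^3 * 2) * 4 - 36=7833173220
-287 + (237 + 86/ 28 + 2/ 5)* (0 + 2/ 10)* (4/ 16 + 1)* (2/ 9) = -114929/ 420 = -273.64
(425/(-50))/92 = -17/184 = -0.09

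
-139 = -139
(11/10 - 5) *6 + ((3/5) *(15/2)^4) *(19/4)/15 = 184887/320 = 577.77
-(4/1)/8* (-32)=16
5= 5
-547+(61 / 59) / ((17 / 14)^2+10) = -72570021 / 132691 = -546.91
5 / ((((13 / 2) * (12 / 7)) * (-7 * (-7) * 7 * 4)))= 5 / 15288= 0.00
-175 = -175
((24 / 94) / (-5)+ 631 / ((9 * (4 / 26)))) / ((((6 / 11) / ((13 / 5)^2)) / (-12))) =-3583202051 / 52875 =-67767.41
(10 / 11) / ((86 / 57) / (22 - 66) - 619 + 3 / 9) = -380 / 258617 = -0.00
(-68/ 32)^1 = -2.12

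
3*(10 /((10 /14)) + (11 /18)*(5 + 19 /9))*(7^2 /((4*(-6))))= -36407 /324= -112.37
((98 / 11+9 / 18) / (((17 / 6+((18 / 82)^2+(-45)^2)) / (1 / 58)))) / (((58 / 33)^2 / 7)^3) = 3821656971713427 / 4105488225415340416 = 0.00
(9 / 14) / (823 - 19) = 3 / 3752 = 0.00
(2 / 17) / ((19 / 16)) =0.10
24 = 24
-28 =-28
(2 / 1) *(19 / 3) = 12.67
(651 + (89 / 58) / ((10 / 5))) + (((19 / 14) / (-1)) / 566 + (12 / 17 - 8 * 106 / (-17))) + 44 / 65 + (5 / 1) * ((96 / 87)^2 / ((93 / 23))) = 241245186830933 / 342417296130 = 704.54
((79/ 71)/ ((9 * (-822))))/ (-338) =79/ 177537204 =0.00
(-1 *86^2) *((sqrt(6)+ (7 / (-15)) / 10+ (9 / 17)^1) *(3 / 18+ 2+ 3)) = -114638 *sqrt(6) / 3 -70559689 / 3825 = -112048.51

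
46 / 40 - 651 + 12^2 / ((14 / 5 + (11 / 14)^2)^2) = -143005813597 / 224316020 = -637.52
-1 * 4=-4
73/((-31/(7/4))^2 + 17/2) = 7154/31585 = 0.23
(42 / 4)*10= 105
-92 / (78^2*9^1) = -23 / 13689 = -0.00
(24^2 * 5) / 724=720 / 181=3.98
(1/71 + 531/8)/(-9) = -37709/5112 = -7.38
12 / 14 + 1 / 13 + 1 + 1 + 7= 904 / 91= 9.93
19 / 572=0.03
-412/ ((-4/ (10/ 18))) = 515/ 9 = 57.22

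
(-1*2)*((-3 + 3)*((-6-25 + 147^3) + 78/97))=0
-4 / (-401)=0.01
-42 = -42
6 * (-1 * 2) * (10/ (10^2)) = -6/ 5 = -1.20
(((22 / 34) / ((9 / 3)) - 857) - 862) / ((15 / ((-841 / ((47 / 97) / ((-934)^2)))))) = 6238110164845096 / 35955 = 173497710049.93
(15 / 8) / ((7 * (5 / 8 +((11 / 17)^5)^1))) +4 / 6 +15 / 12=1605992833 / 704566212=2.28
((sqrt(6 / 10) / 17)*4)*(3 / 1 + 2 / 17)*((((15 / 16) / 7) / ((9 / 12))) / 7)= 53*sqrt(15) / 14161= 0.01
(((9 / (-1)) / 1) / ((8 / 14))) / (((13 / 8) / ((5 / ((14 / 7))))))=-315 / 13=-24.23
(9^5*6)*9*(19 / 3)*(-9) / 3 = -60584274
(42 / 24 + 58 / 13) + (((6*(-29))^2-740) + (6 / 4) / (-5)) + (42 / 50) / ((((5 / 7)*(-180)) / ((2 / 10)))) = 7200840619 / 243750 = 29541.91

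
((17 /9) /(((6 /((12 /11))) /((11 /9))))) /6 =17 /243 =0.07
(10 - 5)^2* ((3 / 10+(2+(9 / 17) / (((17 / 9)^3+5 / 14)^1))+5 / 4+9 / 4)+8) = 427080705 / 1231259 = 346.87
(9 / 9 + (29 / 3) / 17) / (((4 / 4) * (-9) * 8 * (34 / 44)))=-220 / 7803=-0.03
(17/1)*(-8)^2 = 1088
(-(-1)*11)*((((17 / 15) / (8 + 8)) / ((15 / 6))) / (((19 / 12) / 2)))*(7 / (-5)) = -1309 / 2375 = -0.55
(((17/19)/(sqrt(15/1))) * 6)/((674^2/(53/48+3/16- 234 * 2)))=-190417 * sqrt(15)/517874640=-0.00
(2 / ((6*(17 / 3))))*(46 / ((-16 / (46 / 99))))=-529 / 6732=-0.08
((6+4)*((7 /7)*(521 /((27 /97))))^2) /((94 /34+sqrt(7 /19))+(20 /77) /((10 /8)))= 411928787044212515 /33493099698 - 21881052722512445*sqrt(133) /100479299094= 9787506.08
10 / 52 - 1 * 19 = -489 / 26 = -18.81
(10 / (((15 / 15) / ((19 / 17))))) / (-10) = -1.12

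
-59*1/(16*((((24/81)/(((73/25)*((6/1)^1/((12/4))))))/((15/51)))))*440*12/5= -3837537/170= -22573.75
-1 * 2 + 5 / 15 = -5 / 3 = -1.67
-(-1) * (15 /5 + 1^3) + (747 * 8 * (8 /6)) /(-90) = -1268 /15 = -84.53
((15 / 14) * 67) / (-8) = -1005 / 112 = -8.97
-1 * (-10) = 10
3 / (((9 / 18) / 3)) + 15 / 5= 21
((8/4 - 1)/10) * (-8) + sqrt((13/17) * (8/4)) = 0.44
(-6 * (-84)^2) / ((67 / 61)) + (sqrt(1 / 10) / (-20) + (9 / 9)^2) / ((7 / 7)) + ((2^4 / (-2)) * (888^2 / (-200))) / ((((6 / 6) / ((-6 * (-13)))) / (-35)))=-28859428753 / 335 - sqrt(10) / 200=-86147548.53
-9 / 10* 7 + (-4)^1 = -103 / 10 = -10.30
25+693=718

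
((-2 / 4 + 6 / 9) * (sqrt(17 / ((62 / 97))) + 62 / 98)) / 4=31 / 1176 + sqrt(102238) / 1488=0.24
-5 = -5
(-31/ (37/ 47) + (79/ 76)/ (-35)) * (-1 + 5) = -3878543/ 24605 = -157.63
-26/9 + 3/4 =-77/36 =-2.14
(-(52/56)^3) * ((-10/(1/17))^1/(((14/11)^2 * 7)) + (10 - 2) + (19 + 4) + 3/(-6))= -11685843/941192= -12.42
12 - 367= -355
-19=-19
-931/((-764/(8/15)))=1862/2865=0.65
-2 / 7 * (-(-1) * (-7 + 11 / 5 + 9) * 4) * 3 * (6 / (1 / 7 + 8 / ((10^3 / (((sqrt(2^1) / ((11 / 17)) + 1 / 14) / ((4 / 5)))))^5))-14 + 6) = -36990782323238958698273376727017244400367247644096 / 75553068470798068767730730310044252669034308645 + 55665945716530176688952180736000000000 * sqrt(2) / 15110613694159613753546146062008850533806861729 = -489.60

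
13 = 13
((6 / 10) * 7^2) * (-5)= -147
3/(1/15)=45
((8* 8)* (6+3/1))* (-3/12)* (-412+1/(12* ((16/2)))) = 118653/2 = 59326.50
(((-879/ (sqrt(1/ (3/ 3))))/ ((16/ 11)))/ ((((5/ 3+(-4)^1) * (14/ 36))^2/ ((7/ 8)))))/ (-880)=640791/ 878080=0.73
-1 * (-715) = 715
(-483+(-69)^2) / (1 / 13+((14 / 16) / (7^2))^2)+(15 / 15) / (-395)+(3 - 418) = 68373971106 / 1243855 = 54969.41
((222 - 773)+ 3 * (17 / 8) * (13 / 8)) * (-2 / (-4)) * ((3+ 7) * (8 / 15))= -34601 / 24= -1441.71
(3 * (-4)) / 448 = -3 / 112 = -0.03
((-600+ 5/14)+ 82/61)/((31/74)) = -18905039/13237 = -1428.20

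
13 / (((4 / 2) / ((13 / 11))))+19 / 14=696 / 77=9.04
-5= -5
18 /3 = 6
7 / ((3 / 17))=119 / 3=39.67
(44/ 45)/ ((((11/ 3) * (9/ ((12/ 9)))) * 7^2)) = 0.00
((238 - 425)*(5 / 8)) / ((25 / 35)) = -1309 / 8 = -163.62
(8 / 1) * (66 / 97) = 528 / 97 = 5.44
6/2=3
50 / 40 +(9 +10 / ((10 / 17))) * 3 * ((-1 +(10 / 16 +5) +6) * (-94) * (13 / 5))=-810181 / 4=-202545.25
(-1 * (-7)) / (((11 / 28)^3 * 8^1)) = 19208 / 1331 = 14.43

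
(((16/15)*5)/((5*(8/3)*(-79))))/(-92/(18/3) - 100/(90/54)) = 3/44635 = 0.00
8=8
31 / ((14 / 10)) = 155 / 7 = 22.14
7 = 7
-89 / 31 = -2.87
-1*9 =-9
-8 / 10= -4 / 5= -0.80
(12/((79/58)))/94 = 348/3713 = 0.09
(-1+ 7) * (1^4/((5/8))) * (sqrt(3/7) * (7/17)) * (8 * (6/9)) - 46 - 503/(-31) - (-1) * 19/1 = -334/31+ 256 * sqrt(21)/85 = 3.03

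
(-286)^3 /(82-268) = 11696828 /93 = 125772.34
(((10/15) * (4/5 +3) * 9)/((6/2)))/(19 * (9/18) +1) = 76/105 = 0.72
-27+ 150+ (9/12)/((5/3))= 2469/20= 123.45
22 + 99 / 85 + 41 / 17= 25.58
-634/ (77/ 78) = -49452/ 77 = -642.23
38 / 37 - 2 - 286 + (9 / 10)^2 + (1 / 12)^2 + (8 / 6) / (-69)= -876726809 / 3063600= -286.18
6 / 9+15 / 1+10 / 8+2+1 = 239 / 12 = 19.92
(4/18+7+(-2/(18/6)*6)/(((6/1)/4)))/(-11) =-0.41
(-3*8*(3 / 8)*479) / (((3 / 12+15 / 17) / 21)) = -879444 / 11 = -79949.45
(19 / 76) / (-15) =-1 / 60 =-0.02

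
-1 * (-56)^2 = -3136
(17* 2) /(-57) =-34 /57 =-0.60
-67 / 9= -7.44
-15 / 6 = -5 / 2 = -2.50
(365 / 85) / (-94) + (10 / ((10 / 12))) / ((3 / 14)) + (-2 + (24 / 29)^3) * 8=44.49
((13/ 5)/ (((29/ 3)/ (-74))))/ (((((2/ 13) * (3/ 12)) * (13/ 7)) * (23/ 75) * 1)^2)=-636363000/ 15341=-41481.19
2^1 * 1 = 2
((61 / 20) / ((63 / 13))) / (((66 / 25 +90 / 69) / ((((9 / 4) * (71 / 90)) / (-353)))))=-1294969 / 1614017664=-0.00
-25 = -25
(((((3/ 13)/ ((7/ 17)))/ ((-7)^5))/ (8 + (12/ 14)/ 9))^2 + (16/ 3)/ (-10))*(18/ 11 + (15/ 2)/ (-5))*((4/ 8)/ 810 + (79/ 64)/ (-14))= 242671051509151807/ 38111217105177216000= 0.01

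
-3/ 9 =-1/ 3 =-0.33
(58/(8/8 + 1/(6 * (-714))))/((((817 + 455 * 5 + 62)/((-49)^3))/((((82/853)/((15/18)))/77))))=-1027312950384/316877562265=-3.24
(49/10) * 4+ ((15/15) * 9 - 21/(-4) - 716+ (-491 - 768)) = -38823/20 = -1941.15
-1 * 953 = -953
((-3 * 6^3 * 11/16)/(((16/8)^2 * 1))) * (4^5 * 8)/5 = -912384/5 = -182476.80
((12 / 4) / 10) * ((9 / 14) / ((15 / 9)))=81 / 700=0.12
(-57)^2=3249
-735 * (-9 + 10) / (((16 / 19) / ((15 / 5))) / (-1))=41895 / 16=2618.44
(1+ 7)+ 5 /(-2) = 11 /2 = 5.50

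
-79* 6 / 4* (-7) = 1659 / 2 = 829.50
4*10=40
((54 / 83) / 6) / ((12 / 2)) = 3 / 166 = 0.02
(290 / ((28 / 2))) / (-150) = -29 / 210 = -0.14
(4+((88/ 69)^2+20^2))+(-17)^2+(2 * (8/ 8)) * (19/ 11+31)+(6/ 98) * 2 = 1950818369/ 2566179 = 760.20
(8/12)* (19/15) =38/45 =0.84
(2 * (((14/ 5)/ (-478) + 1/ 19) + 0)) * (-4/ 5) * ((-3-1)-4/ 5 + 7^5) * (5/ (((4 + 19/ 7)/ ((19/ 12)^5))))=-4521688180303/ 485265600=-9317.97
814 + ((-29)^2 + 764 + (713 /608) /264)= 388279241 /160512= 2419.00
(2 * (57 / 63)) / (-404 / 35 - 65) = -10 / 423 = -0.02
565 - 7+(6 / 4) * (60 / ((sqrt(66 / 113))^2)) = 7833 / 11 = 712.09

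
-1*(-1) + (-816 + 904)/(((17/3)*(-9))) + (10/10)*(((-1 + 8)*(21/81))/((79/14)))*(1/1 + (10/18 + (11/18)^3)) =-16051319/105737076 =-0.15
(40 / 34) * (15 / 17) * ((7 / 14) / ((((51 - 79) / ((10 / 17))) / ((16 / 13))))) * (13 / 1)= -6000 / 34391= -0.17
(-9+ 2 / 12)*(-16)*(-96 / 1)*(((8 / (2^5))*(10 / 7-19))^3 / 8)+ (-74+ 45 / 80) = 788604583 / 5488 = 143696.17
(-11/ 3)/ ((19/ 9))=-33/ 19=-1.74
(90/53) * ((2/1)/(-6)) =-0.57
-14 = -14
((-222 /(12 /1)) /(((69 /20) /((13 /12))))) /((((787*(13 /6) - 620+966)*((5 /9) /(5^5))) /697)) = -3143034375 /283061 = -11103.74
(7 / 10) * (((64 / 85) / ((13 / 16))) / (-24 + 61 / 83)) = -297472 / 10668775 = -0.03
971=971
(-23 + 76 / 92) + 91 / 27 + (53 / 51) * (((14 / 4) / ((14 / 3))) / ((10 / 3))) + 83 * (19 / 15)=36554083 / 422280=86.56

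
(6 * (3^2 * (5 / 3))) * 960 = 86400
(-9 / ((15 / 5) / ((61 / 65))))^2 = 33489 / 4225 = 7.93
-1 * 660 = -660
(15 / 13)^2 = 225 / 169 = 1.33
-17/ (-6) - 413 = -2461/ 6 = -410.17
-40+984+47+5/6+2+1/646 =963026/969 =993.83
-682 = -682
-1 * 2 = -2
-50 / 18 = -25 / 9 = -2.78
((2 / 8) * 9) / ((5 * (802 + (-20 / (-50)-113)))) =1 / 1532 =0.00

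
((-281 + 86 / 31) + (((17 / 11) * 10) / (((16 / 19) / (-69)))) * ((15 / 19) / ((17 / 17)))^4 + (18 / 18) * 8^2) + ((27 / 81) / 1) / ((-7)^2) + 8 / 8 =-705.13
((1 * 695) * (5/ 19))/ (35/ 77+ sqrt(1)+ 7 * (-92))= -38225/ 134292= -0.28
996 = 996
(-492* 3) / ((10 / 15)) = -2214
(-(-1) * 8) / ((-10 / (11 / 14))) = -22 / 35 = -0.63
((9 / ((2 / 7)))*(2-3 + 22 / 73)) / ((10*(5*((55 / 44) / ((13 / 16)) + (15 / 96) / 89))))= -0.29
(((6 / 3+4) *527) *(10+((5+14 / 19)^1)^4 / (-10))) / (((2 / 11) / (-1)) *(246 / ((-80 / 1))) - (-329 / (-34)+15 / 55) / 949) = -143792804772348732 / 253754404829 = -566661.32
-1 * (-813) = 813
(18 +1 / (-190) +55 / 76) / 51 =2371 / 6460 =0.37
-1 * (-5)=5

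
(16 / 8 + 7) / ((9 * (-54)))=-1 / 54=-0.02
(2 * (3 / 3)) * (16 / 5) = 32 / 5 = 6.40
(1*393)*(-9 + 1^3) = -3144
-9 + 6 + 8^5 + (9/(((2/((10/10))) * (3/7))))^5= 5132581/32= 160393.16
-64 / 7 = -9.14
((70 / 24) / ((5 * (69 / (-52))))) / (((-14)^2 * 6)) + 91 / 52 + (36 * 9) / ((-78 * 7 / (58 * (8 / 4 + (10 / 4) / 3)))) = -43295047 / 452088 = -95.77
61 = 61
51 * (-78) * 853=-3393234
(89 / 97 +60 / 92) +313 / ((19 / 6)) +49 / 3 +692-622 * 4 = -213545803 / 127167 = -1679.25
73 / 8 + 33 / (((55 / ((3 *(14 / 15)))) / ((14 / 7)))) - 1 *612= -119903 / 200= -599.52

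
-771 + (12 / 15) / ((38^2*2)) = -2783309 / 3610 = -771.00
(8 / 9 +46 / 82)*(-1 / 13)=-535 / 4797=-0.11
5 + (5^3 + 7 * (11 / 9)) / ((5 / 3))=1277 / 15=85.13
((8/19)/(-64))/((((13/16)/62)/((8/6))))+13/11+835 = 6810262/8151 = 835.51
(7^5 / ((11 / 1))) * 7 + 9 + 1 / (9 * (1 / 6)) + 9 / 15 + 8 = 1767749 / 165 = 10713.63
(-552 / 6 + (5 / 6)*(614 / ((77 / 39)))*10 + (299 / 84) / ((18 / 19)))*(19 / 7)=791067793 / 116424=6794.71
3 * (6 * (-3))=-54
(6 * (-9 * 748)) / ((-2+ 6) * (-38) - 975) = 40392 / 1127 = 35.84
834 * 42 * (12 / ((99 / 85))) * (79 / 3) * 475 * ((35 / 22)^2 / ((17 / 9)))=8050857412500 / 1331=6048728333.96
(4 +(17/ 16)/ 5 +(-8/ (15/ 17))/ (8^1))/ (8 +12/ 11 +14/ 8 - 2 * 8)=-0.60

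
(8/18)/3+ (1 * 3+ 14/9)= 127/27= 4.70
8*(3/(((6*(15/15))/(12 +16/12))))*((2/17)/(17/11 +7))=1760/2397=0.73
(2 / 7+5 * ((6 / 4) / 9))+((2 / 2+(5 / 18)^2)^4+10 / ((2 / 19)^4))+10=6284040303383959 / 77139724032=81463.09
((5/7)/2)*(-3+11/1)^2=160/7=22.86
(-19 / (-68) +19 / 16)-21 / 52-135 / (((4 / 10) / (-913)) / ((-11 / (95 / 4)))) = -9588181539 / 67184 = -142715.25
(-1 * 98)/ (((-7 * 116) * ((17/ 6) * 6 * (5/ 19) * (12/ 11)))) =1463/ 59160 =0.02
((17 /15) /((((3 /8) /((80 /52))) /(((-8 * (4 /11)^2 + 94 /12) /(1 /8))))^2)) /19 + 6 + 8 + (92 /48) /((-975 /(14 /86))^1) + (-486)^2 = 11748265212458377531 /49123101069900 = 239159.68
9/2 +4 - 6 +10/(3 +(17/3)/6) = 715/142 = 5.04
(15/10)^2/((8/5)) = 45/32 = 1.41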